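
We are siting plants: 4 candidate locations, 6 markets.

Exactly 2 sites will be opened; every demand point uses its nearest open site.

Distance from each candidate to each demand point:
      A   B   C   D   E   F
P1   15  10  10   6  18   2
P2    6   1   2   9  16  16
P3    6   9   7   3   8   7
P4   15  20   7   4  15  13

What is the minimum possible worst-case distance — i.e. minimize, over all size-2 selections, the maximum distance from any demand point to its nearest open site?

Open {P2, P3}.
  Farthest demand point is E at distance 8 (to P3); all others are ≤ 8.
With {P1, P3} the worst case is 9.
With {P3, P4} the worst case is 9.
No size-2 selection achieves below 8.

8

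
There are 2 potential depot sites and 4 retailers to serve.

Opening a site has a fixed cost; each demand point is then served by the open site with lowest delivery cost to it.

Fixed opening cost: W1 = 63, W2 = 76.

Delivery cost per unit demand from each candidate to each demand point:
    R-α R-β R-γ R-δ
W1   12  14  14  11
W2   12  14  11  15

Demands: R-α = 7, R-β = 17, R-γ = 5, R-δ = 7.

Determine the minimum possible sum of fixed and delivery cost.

Open {W1}: assign each demand point to its cheapest open site.
  R-α→W1 7×12=84, R-β→W1 17×14=238, R-γ→W1 5×14=70, R-δ→W1 7×11=77
  delivery cost 469, fixed 63 → total 532.
Compare {W2}: delivery cost 482 + fixed 76 = 558.
Compare {W1, W2}: delivery cost 454 + fixed 139 = 593.

532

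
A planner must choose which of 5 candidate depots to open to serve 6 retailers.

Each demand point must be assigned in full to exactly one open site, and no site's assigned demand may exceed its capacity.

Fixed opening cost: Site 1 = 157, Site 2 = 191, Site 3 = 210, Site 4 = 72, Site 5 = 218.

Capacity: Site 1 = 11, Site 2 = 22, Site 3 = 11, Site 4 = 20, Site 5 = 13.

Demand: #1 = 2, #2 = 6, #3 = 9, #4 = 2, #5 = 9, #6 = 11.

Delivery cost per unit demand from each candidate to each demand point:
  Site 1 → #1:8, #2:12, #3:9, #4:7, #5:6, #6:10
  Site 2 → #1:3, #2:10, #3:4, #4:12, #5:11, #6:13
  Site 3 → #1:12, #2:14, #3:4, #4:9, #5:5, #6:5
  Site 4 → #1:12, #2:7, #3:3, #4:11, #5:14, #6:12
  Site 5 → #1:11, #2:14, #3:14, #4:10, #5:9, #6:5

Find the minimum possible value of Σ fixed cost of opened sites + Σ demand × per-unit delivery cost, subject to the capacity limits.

600

Open {Site 2, Site 4}; cheapest assignment that respects the capacities:
  Site 2 (cap 22, load 20): #1, #3, #5 — cost 2×3 + 9×4 + 9×11 = 141
  Site 4 (cap 20, load 19): #2, #4, #6 — cost 6×7 + 2×11 + 11×12 = 196
  Shipping 337, fixed 263 → total 600.
  Any other capacity-feasible assignment to {Site 2, Site 4} ships for at least 337.
Compare {Site 1, Site 3, Site 4}: its best feasible assignment gives total 655.
Compare {Site 1, Site 4, Site 5}: its best feasible assignment gives total 661.
Every other set of open sites that can feasibly serve all demand totals ≥ 655 even under its best assignment. Minimum: 600.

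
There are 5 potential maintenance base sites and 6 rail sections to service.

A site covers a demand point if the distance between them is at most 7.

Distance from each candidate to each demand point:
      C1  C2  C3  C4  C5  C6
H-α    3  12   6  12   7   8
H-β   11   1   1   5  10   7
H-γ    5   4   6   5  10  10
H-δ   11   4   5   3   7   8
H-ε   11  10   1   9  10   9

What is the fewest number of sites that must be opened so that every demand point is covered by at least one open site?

Coverage sets (demand points within 7 of each site):
  H-α: {C1, C3, C5}
  H-β: {C2, C3, C4, C6}
  H-γ: {C1, C2, C3, C4}
  H-δ: {C2, C3, C4, C5}
  H-ε: {C3}
No single site covers all 6 demand points.
But {H-α, H-β} covers everything, so the minimum is 2.

2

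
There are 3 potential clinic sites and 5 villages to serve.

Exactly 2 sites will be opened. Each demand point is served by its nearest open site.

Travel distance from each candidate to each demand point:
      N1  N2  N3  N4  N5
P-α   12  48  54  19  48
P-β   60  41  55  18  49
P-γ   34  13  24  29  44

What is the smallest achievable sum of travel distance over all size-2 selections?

112

Open {P-α, P-γ}.
  N1→P-α 12, N2→P-γ 13, N3→P-γ 24, N4→P-α 19, N5→P-γ 44  ⇒ total 112.
Compare {P-β, P-γ}: total 133.
Compare {P-α, P-β}: total 173.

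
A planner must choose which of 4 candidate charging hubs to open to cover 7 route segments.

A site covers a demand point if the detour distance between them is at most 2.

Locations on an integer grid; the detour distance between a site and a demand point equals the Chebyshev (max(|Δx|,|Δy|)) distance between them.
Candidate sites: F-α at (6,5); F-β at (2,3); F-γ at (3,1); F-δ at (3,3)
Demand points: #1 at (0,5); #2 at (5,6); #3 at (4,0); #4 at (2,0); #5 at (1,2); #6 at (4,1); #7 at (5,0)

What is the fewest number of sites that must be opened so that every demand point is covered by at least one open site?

3

Coverage sets (demand points within 2 of each site):
  F-α: {#2}
  F-β: {#1, #5, #6}
  F-γ: {#3, #4, #5, #6, #7}
  F-δ: {#5, #6}
No 2 sites suffice: every size-2 union leaves at least one demand point uncovered.
But {F-α, F-β, F-γ} covers everything, so the minimum is 3.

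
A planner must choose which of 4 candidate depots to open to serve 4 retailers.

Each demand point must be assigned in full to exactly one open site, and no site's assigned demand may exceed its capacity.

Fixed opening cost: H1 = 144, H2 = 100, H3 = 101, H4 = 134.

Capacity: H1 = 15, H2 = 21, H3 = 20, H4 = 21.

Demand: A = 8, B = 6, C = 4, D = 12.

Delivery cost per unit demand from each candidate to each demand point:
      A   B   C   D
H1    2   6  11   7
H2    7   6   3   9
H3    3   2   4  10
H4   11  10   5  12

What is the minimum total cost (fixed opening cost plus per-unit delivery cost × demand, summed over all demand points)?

Open {H2, H3}; cheapest assignment that respects the capacities:
  H2 (cap 21, load 16): C, D — cost 4×3 + 12×9 = 120
  H3 (cap 20, load 14): A, B — cost 8×3 + 6×2 = 36
  Shipping 156, fixed 201 → total 357.
  Any other capacity-feasible assignment to {H2, H3} ships for at least 156.
Compare {H1, H3}: its best feasible assignment gives total 381.
Compare {H1, H2}: its best feasible assignment gives total 416.
Every other set of open sites that can feasibly serve all demand totals ≥ 381 even under its best assignment. Minimum: 357.

357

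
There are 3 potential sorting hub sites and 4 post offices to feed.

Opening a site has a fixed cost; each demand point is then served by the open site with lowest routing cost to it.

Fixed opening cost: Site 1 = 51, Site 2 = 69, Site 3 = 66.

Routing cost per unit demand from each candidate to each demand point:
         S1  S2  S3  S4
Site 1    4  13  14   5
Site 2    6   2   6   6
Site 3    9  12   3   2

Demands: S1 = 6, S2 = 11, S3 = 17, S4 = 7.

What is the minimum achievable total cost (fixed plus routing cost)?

Open {Site 2, Site 3}: assign each demand point to its cheapest open site.
  S1→Site 2 6×6=36, S2→Site 2 11×2=22, S3→Site 3 17×3=51, S4→Site 3 7×2=14
  routing cost 123, fixed 135 → total 258.
Compare {Site 2}: routing cost 202 + fixed 69 = 271.
Compare {Site 1, Site 2, Site 3}: routing cost 111 + fixed 186 = 297.
Compare {Site 1, Site 2}: routing cost 183 + fixed 120 = 303.
All other subsets cost ≥ 271. Minimum total cost: 258.

258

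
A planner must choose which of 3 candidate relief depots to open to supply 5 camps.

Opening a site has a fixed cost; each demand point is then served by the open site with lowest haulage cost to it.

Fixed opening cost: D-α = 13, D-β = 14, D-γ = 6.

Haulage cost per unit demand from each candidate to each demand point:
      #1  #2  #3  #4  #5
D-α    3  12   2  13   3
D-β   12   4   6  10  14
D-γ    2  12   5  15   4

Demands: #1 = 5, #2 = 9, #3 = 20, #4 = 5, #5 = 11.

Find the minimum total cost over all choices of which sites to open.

201

Open {D-α, D-β}: assign each demand point to its cheapest open site.
  #1→D-α 5×3=15, #2→D-β 9×4=36, #3→D-α 20×2=40, #4→D-β 5×10=50, #5→D-α 11×3=33
  haulage cost 174, fixed 27 → total 201.
Compare {D-α, D-β, D-γ}: haulage cost 169 + fixed 33 = 202.
Compare {D-β, D-γ}: haulage cost 240 + fixed 20 = 260.
Compare {D-α}: haulage cost 261 + fixed 13 = 274.
All other subsets cost ≥ 202. Minimum total cost: 201.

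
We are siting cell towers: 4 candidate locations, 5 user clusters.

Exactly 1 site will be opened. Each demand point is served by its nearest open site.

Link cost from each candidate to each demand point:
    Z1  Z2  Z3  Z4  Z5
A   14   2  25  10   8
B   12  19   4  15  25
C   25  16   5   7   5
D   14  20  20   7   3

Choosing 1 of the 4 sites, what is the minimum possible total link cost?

Open {C}.
  Z1→C 25, Z2→C 16, Z3→C 5, Z4→C 7, Z5→C 5  ⇒ total 58.
Compare {A}: total 59.
Compare {D}: total 64.
No size-1 selection does better; minimum is 58.

58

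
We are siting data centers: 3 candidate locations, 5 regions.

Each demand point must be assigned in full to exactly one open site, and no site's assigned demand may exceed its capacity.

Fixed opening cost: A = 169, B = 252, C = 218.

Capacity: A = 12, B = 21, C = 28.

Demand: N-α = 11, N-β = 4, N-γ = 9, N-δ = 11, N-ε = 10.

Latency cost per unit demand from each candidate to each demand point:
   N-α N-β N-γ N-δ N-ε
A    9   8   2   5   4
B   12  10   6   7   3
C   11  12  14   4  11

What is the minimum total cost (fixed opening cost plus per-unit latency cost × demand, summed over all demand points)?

767

Open {B, C}; cheapest assignment that respects the capacities:
  B (cap 21, load 19): N-γ, N-ε — cost 9×6 + 10×3 = 84
  C (cap 28, load 26): N-α, N-β, N-δ — cost 11×11 + 4×12 + 11×4 = 213
  Shipping 297, fixed 470 → total 767.
  Any other capacity-feasible assignment to {B, C} ships for at least 297.
Compare {A, B, C}: its best feasible assignment gives total 892.
Every other set of open sites that can feasibly serve all demand totals ≥ 892 even under its best assignment. Minimum: 767.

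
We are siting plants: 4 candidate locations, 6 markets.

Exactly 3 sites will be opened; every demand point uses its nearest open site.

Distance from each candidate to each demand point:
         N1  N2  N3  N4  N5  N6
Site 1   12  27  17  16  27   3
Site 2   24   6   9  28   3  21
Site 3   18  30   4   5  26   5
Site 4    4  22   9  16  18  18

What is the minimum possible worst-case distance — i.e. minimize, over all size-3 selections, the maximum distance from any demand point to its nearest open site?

6

Open {Site 2, Site 3, Site 4}.
  Farthest demand point is N2 at distance 6 (to Site 2); all others are ≤ 6.
With {Site 1, Site 2, Site 3} the worst case is 12.
With {Site 1, Site 2, Site 4} the worst case is 16.
No size-3 selection achieves below 6.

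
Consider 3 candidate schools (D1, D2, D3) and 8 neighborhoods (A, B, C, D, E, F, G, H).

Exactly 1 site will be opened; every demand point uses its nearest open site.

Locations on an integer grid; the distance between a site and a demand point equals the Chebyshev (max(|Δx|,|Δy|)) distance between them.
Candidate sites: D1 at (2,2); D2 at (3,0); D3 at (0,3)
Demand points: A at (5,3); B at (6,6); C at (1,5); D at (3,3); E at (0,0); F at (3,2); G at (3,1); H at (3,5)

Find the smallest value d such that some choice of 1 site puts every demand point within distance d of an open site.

Open {D1}.
  Farthest demand point is B at distance 4 (to D1); all others are ≤ 4.
With {D2} the worst case is 6.
With {D3} the worst case is 6.
No size-1 selection achieves below 4.

4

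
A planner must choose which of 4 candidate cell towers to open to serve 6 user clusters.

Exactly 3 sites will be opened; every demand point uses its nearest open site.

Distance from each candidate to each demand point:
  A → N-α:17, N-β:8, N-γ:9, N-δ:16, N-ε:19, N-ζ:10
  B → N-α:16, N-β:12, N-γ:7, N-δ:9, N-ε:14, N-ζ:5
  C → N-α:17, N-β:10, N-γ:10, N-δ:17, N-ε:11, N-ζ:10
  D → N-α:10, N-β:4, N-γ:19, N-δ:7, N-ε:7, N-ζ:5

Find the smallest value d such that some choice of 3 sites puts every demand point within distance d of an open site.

Open {A, B, D}.
  Farthest demand point is N-α at distance 10 (to D); all others are ≤ 10.
With {A, C, D} the worst case is 10.
With {B, C, D} the worst case is 10.
No size-3 selection achieves below 10.

10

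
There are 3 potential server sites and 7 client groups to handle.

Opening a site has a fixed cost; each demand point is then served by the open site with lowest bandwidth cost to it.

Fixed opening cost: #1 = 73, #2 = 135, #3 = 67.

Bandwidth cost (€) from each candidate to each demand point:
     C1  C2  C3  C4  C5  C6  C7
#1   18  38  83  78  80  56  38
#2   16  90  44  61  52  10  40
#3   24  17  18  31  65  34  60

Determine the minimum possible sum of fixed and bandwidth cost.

Open {#3}: assign each demand point to its cheapest open site.
  C1→#3 24, C2→#3 17, C3→#3 18, C4→#3 31, C5→#3 65, C6→#3 34, C7→#3 60
  bandwidth cost 249, fixed 67 → total 316.
Compare {#1, #3}: bandwidth cost 221 + fixed 140 = 361.
Compare {#2, #3}: bandwidth cost 184 + fixed 202 = 386.
Compare {#2}: bandwidth cost 313 + fixed 135 = 448.
All other subsets cost ≥ 361. Minimum total cost: 316.

316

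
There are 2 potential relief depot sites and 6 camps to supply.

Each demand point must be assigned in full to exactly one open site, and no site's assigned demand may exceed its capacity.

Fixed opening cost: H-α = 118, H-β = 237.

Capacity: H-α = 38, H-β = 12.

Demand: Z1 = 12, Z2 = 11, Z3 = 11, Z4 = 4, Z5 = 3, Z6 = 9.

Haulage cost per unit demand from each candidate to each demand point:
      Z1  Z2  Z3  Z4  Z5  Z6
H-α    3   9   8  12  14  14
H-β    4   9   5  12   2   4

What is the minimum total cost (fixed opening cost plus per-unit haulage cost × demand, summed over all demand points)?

Open {H-α, H-β}; cheapest assignment that respects the capacities:
  H-α (cap 38, load 38): Z1, Z2, Z3, Z4 — cost 12×3 + 11×9 + 11×8 + 4×12 = 271
  H-β (cap 12, load 12): Z5, Z6 — cost 3×2 + 9×4 = 42
  Shipping 313, fixed 355 → total 668.
  Any other capacity-feasible assignment to {H-α, H-β} ships for at least 313.
Total demand is 50 and no other set of sites has combined capacity ≥ 50, so {H-α, H-β} is the only feasible choice of open sites. Minimum: 668.

668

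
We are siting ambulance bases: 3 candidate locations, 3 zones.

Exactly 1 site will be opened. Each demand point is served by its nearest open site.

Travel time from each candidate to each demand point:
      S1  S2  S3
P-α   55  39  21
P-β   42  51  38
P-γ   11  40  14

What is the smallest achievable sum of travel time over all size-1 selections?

65

Open {P-γ}.
  S1→P-γ 11, S2→P-γ 40, S3→P-γ 14  ⇒ total 65.
Compare {P-α}: total 115.
Compare {P-β}: total 131.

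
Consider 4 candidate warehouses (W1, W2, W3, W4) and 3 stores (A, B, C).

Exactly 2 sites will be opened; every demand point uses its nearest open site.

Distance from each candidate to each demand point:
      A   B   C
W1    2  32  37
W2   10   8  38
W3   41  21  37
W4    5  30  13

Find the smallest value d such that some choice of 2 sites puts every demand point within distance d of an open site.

Open {W2, W4}.
  Farthest demand point is C at distance 13 (to W4); all others are ≤ 13.
With {W3, W4} the worst case is 21.
With {W1, W4} the worst case is 30.
No size-2 selection achieves below 13.

13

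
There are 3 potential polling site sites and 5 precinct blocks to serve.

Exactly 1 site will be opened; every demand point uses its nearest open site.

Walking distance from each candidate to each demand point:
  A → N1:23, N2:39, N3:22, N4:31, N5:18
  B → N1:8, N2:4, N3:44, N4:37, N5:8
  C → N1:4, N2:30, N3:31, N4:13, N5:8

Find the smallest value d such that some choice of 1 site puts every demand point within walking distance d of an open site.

Open {C}.
  Farthest demand point is N3 at walking distance 31 (to C); all others are ≤ 31.
With {A} the worst case is 39.
With {B} the worst case is 44.
No size-1 selection achieves below 31.

31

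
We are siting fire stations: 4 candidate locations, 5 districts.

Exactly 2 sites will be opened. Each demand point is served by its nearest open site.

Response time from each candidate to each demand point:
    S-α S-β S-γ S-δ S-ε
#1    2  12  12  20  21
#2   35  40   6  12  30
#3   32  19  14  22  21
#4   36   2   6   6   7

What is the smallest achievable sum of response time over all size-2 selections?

Open {#1, #4}.
  S-α→#1 2, S-β→#4 2, S-γ→#4 6, S-δ→#4 6, S-ε→#4 7  ⇒ total 23.
Compare {#1, #2}: total 53.
Compare {#3, #4}: total 53.
No size-2 selection does better; minimum is 23.

23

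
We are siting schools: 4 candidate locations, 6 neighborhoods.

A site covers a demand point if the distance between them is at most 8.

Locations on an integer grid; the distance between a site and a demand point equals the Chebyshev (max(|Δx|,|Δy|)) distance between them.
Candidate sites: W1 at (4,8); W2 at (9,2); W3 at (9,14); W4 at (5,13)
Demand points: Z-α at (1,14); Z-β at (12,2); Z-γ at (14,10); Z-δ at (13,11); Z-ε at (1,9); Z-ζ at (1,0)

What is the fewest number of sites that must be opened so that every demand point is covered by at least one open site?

Coverage sets (demand points within 8 of each site):
  W1: {Z-α, Z-β, Z-ε, Z-ζ}
  W2: {Z-β, Z-γ, Z-ε, Z-ζ}
  W3: {Z-α, Z-γ, Z-δ, Z-ε}
  W4: {Z-α, Z-δ, Z-ε}
No single site covers all 6 demand points.
But {W1, W3} covers everything, so the minimum is 2.

2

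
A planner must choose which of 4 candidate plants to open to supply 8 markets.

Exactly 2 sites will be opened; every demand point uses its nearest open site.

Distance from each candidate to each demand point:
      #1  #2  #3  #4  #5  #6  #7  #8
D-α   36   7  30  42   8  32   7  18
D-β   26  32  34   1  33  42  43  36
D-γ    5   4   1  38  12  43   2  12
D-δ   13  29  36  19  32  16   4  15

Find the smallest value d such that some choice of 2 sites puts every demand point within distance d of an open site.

Open {D-γ, D-δ}.
  Farthest demand point is #4 at distance 19 (to D-δ); all others are ≤ 19.
With {D-α, D-δ} the worst case is 30.
With {D-α, D-β} the worst case is 32.
No size-2 selection achieves below 19.

19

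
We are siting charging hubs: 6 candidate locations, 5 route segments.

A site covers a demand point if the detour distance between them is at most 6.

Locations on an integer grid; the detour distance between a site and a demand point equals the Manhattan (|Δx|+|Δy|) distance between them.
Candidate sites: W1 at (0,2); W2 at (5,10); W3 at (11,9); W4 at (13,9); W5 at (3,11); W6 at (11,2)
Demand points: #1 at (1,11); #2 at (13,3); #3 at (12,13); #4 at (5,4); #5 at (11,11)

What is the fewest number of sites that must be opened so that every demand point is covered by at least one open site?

Coverage sets (demand points within 6 of each site):
  W1: {}
  W2: {#1, #4}
  W3: {#3, #5}
  W4: {#2, #3, #5}
  W5: {#1}
  W6: {#2}
No single site covers all 5 demand points.
But {W2, W4} covers everything, so the minimum is 2.

2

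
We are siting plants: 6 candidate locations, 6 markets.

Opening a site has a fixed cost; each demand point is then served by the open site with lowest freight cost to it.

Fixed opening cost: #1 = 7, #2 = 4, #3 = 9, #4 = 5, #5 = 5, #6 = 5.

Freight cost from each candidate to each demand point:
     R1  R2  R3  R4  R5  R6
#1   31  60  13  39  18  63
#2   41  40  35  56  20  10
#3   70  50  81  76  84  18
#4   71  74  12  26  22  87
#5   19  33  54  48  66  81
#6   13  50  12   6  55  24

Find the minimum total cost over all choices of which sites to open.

108

Open {#2, #5, #6}: assign each demand point to its cheapest open site.
  R1→#6 13, R2→#5 33, R3→#6 12, R4→#6 6, R5→#2 20, R6→#2 10
  freight cost 94, fixed 14 → total 108.
Compare {#2, #6}: freight cost 101 + fixed 9 = 110.
Compare {#1, #2, #5, #6}: freight cost 92 + fixed 21 = 113.
Compare {#2, #4, #5, #6}: freight cost 94 + fixed 19 = 113.
All other subsets cost ≥ 110. Minimum total cost: 108.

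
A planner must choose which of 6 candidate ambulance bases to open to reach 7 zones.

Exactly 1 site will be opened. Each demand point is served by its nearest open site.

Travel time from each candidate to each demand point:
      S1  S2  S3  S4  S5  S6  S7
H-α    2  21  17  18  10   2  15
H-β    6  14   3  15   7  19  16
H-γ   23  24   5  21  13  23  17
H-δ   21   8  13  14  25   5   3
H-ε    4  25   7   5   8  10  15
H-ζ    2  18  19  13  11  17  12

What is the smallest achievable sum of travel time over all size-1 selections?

Open {H-ε}.
  S1→H-ε 4, S2→H-ε 25, S3→H-ε 7, S4→H-ε 5, S5→H-ε 8, S6→H-ε 10, S7→H-ε 15  ⇒ total 74.
Compare {H-β}: total 80.
Compare {H-α}: total 85.
No size-1 selection does better; minimum is 74.

74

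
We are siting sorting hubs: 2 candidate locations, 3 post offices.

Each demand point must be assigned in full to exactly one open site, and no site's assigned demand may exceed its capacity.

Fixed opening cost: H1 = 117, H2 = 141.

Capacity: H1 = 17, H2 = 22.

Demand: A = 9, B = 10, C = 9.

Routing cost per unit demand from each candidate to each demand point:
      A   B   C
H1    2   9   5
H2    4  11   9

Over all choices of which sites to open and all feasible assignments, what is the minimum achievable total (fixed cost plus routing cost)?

449

Open {H1, H2}; cheapest assignment that respects the capacities:
  H1 (cap 17, load 9): C — cost 9×5 = 45
  H2 (cap 22, load 19): A, B — cost 9×4 + 10×11 = 146
  Shipping 191, fixed 258 → total 449.
  Any other capacity-feasible assignment to {H1, H2} ships for at least 191.
Total demand is 28 and no other set of sites has combined capacity ≥ 28, so {H1, H2} is the only feasible choice of open sites. Minimum: 449.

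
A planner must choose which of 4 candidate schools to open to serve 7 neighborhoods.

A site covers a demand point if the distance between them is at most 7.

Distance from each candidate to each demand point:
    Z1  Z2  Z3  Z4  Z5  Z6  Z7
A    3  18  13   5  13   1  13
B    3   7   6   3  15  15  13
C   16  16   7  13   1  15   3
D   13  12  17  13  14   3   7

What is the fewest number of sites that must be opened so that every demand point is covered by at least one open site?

3

Coverage sets (demand points within 7 of each site):
  A: {Z1, Z4, Z6}
  B: {Z1, Z2, Z3, Z4}
  C: {Z3, Z5, Z7}
  D: {Z6, Z7}
No 2 sites suffice: every size-2 union leaves at least one demand point uncovered.
But {A, B, C} covers everything, so the minimum is 3.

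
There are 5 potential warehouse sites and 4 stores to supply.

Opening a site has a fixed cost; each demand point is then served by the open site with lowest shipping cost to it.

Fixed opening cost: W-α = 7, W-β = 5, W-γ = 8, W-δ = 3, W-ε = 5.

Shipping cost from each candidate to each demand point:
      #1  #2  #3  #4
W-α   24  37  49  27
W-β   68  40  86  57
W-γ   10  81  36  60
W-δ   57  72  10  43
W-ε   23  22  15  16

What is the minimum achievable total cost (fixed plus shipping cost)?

74

Open {W-γ, W-δ, W-ε}: assign each demand point to its cheapest open site.
  #1→W-γ 10, #2→W-ε 22, #3→W-δ 10, #4→W-ε 16
  shipping cost 58, fixed 16 → total 74.
Compare {W-γ, W-ε}: shipping cost 63 + fixed 13 = 76.
Compare {W-δ, W-ε}: shipping cost 71 + fixed 8 = 79.
Compare {W-β, W-γ, W-δ, W-ε}: shipping cost 58 + fixed 21 = 79.
All other subsets cost ≥ 76. Minimum total cost: 74.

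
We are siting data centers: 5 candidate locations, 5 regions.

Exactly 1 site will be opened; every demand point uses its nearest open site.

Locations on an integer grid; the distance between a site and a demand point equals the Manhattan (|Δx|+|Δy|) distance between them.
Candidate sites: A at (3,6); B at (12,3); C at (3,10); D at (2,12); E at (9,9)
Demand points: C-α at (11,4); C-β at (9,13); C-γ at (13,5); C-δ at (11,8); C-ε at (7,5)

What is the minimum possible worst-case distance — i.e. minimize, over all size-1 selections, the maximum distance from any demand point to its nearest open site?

Open {E}.
  Farthest demand point is C-γ at distance 8 (to E); all others are ≤ 8.
With {A} the worst case is 13.
With {B} the worst case is 13.
No size-1 selection achieves below 8.

8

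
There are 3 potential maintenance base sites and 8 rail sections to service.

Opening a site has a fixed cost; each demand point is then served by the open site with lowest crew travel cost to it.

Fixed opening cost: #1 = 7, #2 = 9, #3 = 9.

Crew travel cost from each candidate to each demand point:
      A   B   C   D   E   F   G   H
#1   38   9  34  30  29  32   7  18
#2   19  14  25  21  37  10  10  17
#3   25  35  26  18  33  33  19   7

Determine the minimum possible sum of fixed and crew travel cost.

Open {#1, #2, #3}: assign each demand point to its cheapest open site.
  A→#2 19, B→#1 9, C→#2 25, D→#3 18, E→#1 29, F→#2 10, G→#1 7, H→#3 7
  crew travel cost 124, fixed 25 → total 149.
Compare {#1, #2}: crew travel cost 137 + fixed 16 = 153.
Compare {#2, #3}: crew travel cost 136 + fixed 18 = 154.
Compare {#2}: crew travel cost 153 + fixed 9 = 162.
All other subsets cost ≥ 153. Minimum total cost: 149.

149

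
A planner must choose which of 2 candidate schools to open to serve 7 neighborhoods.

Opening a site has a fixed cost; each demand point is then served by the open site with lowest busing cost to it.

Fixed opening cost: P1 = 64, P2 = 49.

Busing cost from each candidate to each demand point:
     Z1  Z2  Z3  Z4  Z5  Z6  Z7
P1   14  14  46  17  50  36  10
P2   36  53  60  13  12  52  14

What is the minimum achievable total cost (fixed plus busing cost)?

Open {P1}: assign each demand point to its cheapest open site.
  Z1→P1 14, Z2→P1 14, Z3→P1 46, Z4→P1 17, Z5→P1 50, Z6→P1 36, Z7→P1 10
  busing cost 187, fixed 64 → total 251.
Compare {P1, P2}: busing cost 145 + fixed 113 = 258.
Compare {P2}: busing cost 240 + fixed 49 = 289.

251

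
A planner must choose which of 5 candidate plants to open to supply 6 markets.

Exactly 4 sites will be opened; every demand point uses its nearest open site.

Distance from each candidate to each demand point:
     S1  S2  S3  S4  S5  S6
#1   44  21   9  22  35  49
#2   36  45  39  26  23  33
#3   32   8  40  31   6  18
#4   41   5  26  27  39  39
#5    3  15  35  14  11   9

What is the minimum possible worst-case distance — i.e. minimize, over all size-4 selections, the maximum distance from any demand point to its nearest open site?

14

Open {#1, #2, #3, #5}.
  Farthest demand point is S4 at distance 14 (to #5); all others are ≤ 14.
With {#1, #2, #4, #5} the worst case is 14.
With {#1, #3, #4, #5} the worst case is 14.
No size-4 selection achieves below 14.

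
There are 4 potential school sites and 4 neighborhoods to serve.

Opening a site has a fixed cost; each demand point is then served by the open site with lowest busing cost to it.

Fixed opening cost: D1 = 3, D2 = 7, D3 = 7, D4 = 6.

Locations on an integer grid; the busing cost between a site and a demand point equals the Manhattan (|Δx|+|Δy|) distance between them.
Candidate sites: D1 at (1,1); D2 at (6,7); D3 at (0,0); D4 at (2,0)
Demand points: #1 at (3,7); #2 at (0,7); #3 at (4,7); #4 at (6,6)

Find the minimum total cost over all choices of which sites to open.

19

Open {D2}: assign each demand point to its cheapest open site.
  #1→D2 3, #2→D2 6, #3→D2 2, #4→D2 1
  busing cost 12, fixed 7 → total 19.
Compare {D1, D2}: busing cost 12 + fixed 10 = 22.
Compare {D2, D4}: busing cost 12 + fixed 13 = 25.
Compare {D2, D3}: busing cost 12 + fixed 14 = 26.
All other subsets cost ≥ 22. Minimum total cost: 19.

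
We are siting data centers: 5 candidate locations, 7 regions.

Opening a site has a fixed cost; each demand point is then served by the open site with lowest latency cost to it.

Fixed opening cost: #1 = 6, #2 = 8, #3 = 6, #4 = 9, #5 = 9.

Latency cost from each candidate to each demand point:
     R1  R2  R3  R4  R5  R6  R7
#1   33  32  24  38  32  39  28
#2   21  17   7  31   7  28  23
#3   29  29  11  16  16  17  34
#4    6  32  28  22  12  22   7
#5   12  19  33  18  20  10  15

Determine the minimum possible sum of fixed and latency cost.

98

Open {#2, #4, #5}: assign each demand point to its cheapest open site.
  R1→#4 6, R2→#2 17, R3→#2 7, R4→#5 18, R5→#2 7, R6→#5 10, R7→#4 7
  latency cost 72, fixed 26 → total 98.
Compare {#2, #3, #4}: latency cost 77 + fixed 23 = 100.
Compare {#2, #3, #4, #5}: latency cost 70 + fixed 32 = 102.
Compare {#2, #5}: latency cost 86 + fixed 17 = 103.
All other subsets cost ≥ 100. Minimum total cost: 98.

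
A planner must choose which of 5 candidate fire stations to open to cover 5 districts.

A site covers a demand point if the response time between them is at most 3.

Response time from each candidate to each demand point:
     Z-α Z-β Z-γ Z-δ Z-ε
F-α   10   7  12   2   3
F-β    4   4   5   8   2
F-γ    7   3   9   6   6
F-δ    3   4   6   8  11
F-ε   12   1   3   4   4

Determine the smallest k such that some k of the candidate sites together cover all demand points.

3

Coverage sets (demand points within 3 of each site):
  F-α: {Z-δ, Z-ε}
  F-β: {Z-ε}
  F-γ: {Z-β}
  F-δ: {Z-α}
  F-ε: {Z-β, Z-γ}
No 2 sites suffice: every size-2 union leaves at least one demand point uncovered.
But {F-α, F-δ, F-ε} covers everything, so the minimum is 3.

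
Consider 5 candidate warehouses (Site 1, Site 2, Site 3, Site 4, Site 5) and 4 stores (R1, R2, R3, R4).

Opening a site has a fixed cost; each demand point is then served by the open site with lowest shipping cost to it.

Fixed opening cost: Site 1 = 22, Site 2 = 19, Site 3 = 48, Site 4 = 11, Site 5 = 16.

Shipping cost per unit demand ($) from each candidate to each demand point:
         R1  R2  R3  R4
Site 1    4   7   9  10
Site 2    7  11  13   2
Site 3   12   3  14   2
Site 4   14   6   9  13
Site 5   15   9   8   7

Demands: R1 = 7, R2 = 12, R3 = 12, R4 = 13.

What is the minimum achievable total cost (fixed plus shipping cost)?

268

Open {Site 1, Site 3}: assign each demand point to its cheapest open site.
  R1→Site 1 7×4=28, R2→Site 3 12×3=36, R3→Site 1 12×9=108, R4→Site 3 13×2=26
  shipping cost 198, fixed 70 → total 268.
Compare {Site 1, Site 3, Site 5}: shipping cost 186 + fixed 86 = 272.
Compare {Site 1, Site 3, Site 4}: shipping cost 198 + fixed 81 = 279.
Compare {Site 1, Site 3, Site 4, Site 5}: shipping cost 186 + fixed 97 = 283.
All other subsets cost ≥ 272. Minimum total cost: 268.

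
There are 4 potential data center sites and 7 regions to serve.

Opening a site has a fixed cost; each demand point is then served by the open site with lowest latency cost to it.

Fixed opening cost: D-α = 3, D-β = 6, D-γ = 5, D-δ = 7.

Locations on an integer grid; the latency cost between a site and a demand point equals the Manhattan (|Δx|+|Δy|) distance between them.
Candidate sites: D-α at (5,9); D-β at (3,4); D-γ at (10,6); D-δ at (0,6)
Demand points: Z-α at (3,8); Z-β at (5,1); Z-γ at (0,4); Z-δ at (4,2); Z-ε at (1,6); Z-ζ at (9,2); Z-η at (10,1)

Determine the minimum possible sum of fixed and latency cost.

Open {D-β, D-γ}: assign each demand point to its cheapest open site.
  Z-α→D-β 4, Z-β→D-β 5, Z-γ→D-β 3, Z-δ→D-β 3, Z-ε→D-β 4, Z-ζ→D-γ 5, Z-η→D-γ 5
  latency cost 29, fixed 11 → total 40.
Compare {D-α, D-β, D-γ}: latency cost 28 + fixed 14 = 42.
Compare {D-β}: latency cost 37 + fixed 6 = 43.
Compare {D-β, D-γ, D-δ}: latency cost 25 + fixed 18 = 43.
All other subsets cost ≥ 42. Minimum total cost: 40.

40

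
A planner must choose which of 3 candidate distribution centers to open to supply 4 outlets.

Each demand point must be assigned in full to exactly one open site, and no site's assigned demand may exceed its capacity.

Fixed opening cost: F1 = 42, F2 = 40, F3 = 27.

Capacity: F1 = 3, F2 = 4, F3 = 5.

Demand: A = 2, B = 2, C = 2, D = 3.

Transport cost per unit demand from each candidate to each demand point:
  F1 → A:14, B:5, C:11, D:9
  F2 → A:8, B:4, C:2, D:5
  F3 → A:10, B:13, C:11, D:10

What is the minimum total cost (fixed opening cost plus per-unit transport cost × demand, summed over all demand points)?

Open {F2, F3}; cheapest assignment that respects the capacities:
  F2 (cap 4, load 4): B, C — cost 2×4 + 2×2 = 12
  F3 (cap 5, load 5): A, D — cost 2×10 + 3×10 = 50
  Shipping 62, fixed 67 → total 129.
  Any other capacity-feasible assignment to {F2, F3} ships for at least 62.
Compare {F1, F2, F3}: its best feasible assignment gives total 168.
Every other set of open sites that can feasibly serve all demand totals ≥ 168 even under its best assignment. Minimum: 129.

129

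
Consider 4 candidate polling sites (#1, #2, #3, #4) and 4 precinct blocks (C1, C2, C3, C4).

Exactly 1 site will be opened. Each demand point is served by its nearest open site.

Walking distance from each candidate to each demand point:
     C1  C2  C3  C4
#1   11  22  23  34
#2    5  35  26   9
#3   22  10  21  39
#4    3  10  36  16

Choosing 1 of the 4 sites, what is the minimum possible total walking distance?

65

Open {#4}.
  C1→#4 3, C2→#4 10, C3→#4 36, C4→#4 16  ⇒ total 65.
Compare {#2}: total 75.
Compare {#1}: total 90.
No size-1 selection does better; minimum is 65.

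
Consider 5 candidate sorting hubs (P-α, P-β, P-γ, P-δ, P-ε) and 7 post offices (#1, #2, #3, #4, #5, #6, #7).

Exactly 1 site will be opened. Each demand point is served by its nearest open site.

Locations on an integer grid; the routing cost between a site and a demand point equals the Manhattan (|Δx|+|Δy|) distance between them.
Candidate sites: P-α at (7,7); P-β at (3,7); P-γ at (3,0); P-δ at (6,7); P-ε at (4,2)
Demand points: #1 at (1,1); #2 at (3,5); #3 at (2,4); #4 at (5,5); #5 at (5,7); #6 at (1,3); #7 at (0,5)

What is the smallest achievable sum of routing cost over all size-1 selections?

31

Open {P-β}.
  #1→P-β 8, #2→P-β 2, #3→P-β 4, #4→P-β 4, #5→P-β 2, #6→P-β 6, #7→P-β 5  ⇒ total 31.
Compare {P-ε}: total 33.
Compare {P-γ}: total 42.
No size-1 selection does better; minimum is 31.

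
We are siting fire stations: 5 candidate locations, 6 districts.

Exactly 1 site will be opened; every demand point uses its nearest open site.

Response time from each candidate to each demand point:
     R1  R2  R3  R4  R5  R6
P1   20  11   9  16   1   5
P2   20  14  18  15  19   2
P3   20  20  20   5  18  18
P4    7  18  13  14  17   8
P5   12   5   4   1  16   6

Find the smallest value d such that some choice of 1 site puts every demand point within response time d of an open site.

16

Open {P5}.
  Farthest demand point is R5 at response time 16 (to P5); all others are ≤ 16.
With {P4} the worst case is 18.
With {P1} the worst case is 20.
No size-1 selection achieves below 16.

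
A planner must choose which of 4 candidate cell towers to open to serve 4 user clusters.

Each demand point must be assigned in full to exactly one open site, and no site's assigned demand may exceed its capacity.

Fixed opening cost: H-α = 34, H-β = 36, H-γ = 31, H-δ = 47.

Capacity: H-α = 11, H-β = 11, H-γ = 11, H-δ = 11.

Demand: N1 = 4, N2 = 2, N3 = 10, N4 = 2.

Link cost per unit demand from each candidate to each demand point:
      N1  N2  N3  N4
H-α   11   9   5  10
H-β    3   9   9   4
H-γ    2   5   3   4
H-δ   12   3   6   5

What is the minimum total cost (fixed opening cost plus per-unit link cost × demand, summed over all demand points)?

Open {H-β, H-γ}; cheapest assignment that respects the capacities:
  H-β (cap 11, load 8): N1, N2, N4 — cost 4×3 + 2×9 + 2×4 = 38
  H-γ (cap 11, load 10): N3 — cost 10×3 = 30
  Shipping 68, fixed 67 → total 135.
  Any other capacity-feasible assignment to {H-β, H-γ} ships for at least 68.
Compare {H-α, H-γ}: its best feasible assignment gives total 141.
Compare {H-α, H-β}: its best feasible assignment gives total 158.
Every other set of open sites that can feasibly serve all demand totals ≥ 141 even under its best assignment. Minimum: 135.

135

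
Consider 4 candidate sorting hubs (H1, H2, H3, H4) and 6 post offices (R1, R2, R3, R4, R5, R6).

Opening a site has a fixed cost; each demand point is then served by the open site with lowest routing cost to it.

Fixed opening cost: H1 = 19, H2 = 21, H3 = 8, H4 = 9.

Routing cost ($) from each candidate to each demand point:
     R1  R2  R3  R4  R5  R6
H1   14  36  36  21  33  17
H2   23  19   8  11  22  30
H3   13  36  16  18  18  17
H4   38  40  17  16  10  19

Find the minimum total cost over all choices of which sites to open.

Open {H2, H3}: assign each demand point to its cheapest open site.
  R1→H3 13, R2→H2 19, R3→H2 8, R4→H2 11, R5→H3 18, R6→H3 17
  routing cost 86, fixed 29 → total 115.
Compare {H2, H3, H4}: routing cost 78 + fixed 38 = 116.
Compare {H2, H4}: routing cost 90 + fixed 30 = 120.
Compare {H3, H4}: routing cost 108 + fixed 17 = 125.
All other subsets cost ≥ 116. Minimum total cost: 115.

115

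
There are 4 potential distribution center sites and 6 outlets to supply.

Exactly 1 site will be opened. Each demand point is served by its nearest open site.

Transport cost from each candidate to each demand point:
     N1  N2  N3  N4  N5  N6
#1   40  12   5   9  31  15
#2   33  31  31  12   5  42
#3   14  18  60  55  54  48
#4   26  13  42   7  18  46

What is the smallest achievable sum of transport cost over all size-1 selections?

Open {#1}.
  N1→#1 40, N2→#1 12, N3→#1 5, N4→#1 9, N5→#1 31, N6→#1 15  ⇒ total 112.
Compare {#4}: total 152.
Compare {#2}: total 154.
No size-1 selection does better; minimum is 112.

112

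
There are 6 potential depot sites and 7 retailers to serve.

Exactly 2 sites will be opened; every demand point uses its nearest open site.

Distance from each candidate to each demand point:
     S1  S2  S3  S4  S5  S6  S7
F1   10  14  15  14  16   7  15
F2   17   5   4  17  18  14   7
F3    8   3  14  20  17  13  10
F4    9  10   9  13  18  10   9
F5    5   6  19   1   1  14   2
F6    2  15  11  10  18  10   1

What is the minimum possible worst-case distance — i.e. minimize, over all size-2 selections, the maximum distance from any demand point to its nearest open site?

Open {F4, F5}.
  Farthest demand point is S6 at distance 10 (to F4); all others are ≤ 10.
With {F5, F6} the worst case is 11.
With {F2, F5} the worst case is 14.
No size-2 selection achieves below 10.

10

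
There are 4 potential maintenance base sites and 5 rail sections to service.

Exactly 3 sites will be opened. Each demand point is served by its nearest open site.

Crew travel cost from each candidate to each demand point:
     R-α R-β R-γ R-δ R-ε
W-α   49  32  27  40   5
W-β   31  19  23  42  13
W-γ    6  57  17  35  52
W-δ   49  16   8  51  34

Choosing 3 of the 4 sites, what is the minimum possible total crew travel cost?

Open {W-α, W-γ, W-δ}.
  R-α→W-γ 6, R-β→W-δ 16, R-γ→W-δ 8, R-δ→W-γ 35, R-ε→W-α 5  ⇒ total 70.
Compare {W-β, W-γ, W-δ}: total 78.
Compare {W-α, W-β, W-γ}: total 82.
No size-3 selection does better; minimum is 70.

70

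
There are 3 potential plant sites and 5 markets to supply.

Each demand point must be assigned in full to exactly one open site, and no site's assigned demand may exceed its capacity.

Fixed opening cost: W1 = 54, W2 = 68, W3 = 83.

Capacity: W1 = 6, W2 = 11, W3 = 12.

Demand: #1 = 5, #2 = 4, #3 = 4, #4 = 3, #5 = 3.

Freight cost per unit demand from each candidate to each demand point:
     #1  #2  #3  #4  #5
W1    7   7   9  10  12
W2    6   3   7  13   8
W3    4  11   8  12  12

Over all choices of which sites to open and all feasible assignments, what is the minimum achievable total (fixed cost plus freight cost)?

271

Open {W2, W3}; cheapest assignment that respects the capacities:
  W2 (cap 11, load 11): #2, #3, #5 — cost 4×3 + 4×7 + 3×8 = 64
  W3 (cap 12, load 8): #1, #4 — cost 5×4 + 3×12 = 56
  Shipping 120, fixed 151 → total 271.
  Any other capacity-feasible assignment to {W2, W3} ships for at least 120.
Compare {W1, W2, W3}: its best feasible assignment gives total 319.
Every other set of open sites that can feasibly serve all demand totals ≥ 319 even under its best assignment. Minimum: 271.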